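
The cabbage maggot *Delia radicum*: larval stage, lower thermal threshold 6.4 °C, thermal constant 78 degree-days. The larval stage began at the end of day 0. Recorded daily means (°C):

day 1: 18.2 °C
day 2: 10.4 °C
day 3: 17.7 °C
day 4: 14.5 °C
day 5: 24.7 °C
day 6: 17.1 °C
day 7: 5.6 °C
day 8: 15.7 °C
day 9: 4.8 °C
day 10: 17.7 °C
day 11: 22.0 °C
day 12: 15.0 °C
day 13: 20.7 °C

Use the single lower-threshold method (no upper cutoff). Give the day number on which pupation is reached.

day 10

Daily DD above 6.4 °C: 11.8, 4.0, 11.3, 8.1, 18.3, 10.7, 0.0, 9.3, 0.0, 11.3, 15.6, 8.6, 14.3.
Cumulative: 11.8, 15.8, 27.1, 35.2, 53.5, 64.2, 64.2, 73.5, 73.5, 84.8, 100.4, 109.0, 123.3.
The total first reaches 78 DD on day 10.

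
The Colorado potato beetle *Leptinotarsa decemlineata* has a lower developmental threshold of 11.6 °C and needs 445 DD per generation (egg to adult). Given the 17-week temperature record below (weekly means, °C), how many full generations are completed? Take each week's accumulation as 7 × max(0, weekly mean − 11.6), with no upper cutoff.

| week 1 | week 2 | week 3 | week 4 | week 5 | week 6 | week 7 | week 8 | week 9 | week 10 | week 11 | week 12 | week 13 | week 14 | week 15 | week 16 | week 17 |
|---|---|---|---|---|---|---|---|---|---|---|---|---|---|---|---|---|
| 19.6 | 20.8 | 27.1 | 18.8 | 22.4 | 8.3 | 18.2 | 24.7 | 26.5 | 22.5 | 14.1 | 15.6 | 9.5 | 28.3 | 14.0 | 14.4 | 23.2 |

2 generations

Weekly DD (7 × max(0, T̄ − 11.6)): 56.0, 64.4, 108.5, 50.4, 75.6, 0.0, 46.2, 91.7, 104.3, 76.3, 17.5, 28.0, 0.0, 116.9, 16.8, 19.6, 81.2.
Season total = 953.4 DD.
Complete generations = ⌊953.4 / 445⌋ = 2.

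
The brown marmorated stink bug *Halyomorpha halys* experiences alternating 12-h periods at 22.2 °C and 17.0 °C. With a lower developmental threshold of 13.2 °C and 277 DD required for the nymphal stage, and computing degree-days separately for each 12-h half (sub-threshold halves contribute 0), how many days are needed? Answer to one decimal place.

Day half: max(0, 22.2 − 13.2) × 0.5 = 9.0 × 0.5 = 4.50 DD.
Night half: max(0, 17.0 − 13.2) × 0.5 = 3.8 × 0.5 = 1.90 DD.
Per 24 h: 6.40 DD/day.
Duration = 277 / 6.40 = 43.281 ≈ 43.3 days.

43.3 days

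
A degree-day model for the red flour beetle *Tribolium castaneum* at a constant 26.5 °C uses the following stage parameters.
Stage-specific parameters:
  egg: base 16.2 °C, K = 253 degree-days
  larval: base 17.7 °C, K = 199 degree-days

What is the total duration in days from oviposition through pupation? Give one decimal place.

egg: 253 / (26.5 − 16.2) = 253 / 10.3 = 24.563 d.
larval: 199 / (26.5 − 17.7) = 199 / 8.8 = 22.614 d.
Sum = 47.177 ≈ 47.2 days.

47.2 days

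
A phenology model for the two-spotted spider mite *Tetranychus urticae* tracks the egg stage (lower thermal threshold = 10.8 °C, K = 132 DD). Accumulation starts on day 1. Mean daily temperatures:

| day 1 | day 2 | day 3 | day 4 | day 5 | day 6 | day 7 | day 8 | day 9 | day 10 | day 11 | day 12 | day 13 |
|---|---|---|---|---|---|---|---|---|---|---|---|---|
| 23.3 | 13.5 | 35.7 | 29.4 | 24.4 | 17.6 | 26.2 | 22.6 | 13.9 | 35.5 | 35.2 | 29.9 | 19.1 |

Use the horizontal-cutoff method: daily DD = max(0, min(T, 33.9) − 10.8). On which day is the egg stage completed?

Daily DD above 10.8 °C (capped at 23.1): 12.5, 2.7, 23.1, 18.6, 13.6, 6.8, 15.4, 11.8, 3.1, 23.1, 23.1, 19.1, 8.3.
Cumulative: 12.5, 15.2, 38.3, 56.9, 70.5, 77.3, 92.7, 104.5, 107.6, 130.7, 153.8, 172.9, 181.2.
The total first reaches 132 DD on day 11.

day 11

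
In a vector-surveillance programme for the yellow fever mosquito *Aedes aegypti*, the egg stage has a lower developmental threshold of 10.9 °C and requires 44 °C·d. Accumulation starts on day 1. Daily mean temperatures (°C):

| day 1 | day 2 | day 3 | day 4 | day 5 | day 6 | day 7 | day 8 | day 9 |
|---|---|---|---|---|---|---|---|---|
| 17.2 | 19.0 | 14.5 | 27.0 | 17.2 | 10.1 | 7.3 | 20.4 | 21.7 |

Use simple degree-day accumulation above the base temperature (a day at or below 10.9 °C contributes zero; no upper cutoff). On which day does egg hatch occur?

day 8

Daily DD above 10.9 °C: 6.3, 8.1, 3.6, 16.1, 6.3, 0.0, 0.0, 9.5, 10.8.
Cumulative: 6.3, 14.4, 18.0, 34.1, 40.4, 40.4, 40.4, 49.9, 60.7.
The total first reaches 44 DD on day 8.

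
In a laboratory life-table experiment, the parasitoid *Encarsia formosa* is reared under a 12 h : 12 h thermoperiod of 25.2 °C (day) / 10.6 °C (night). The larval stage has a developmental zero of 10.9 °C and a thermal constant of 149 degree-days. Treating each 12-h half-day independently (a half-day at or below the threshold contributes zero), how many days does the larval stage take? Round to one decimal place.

Day half: max(0, 25.2 − 10.9) × 0.5 = 14.3 × 0.5 = 7.15 DD.
Night half: max(0, 10.6 − 10.9) × 0.5 = 0.0 × 0.5 = 0.00 DD.
Per 24 h: 7.15 DD/day.
Duration = 149 / 7.15 = 20.839 ≈ 20.8 days.

20.8 days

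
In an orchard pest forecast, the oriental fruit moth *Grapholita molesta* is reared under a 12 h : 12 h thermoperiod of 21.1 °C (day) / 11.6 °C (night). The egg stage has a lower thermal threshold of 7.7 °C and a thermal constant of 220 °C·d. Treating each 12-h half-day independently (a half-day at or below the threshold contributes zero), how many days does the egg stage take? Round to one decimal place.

Day half: max(0, 21.1 − 7.7) × 0.5 = 13.4 × 0.5 = 6.70 DD.
Night half: max(0, 11.6 − 7.7) × 0.5 = 3.9 × 0.5 = 1.95 DD.
Per 24 h: 8.65 DD/day.
Duration = 220 / 8.65 = 25.434 ≈ 25.4 days.

25.4 days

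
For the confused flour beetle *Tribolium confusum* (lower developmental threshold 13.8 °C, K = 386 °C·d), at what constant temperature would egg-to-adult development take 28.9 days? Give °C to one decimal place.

27.2 °C

Required daily accumulation = 386 / 28.9 = 13.356 DD/day.
T = T_base + 13.356 = 13.8 + 13.356 = 27.156 ≈ 27.2 °C.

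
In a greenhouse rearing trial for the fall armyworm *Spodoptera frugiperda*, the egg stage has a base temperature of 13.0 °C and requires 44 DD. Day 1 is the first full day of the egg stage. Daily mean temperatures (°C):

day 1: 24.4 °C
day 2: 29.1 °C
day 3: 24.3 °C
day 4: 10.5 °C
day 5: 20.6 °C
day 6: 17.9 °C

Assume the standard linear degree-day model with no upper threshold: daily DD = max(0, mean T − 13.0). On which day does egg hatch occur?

day 5

Daily DD above 13.0 °C: 11.4, 16.1, 11.3, 0.0, 7.6, 4.9.
Cumulative: 11.4, 27.5, 38.8, 38.8, 46.4, 51.3.
The total first reaches 44 DD on day 5.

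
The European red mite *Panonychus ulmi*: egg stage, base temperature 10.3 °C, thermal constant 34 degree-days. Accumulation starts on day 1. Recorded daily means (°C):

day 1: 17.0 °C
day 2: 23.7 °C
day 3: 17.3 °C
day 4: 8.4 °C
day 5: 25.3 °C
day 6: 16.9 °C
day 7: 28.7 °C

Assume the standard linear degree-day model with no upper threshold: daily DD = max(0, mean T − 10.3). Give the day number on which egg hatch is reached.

day 5

Daily DD above 10.3 °C: 6.7, 13.4, 7.0, 0.0, 15.0, 6.6, 18.4.
Cumulative: 6.7, 20.1, 27.1, 27.1, 42.1, 48.7, 67.1.
The total first reaches 34 DD on day 5.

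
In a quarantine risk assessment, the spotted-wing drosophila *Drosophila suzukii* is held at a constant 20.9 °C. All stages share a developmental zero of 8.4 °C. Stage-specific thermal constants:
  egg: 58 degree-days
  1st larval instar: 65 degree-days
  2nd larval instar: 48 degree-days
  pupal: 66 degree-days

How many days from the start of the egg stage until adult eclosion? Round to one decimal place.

19.0 days

Daily accumulation at 20.9 °C = 20.9 − 8.4 = 12.5 DD/day.
Total K = 58 + 65 + 48 + 66 = 237 DD.
Total duration = 237 / 12.5 = 18.960 ≈ 19.0 days.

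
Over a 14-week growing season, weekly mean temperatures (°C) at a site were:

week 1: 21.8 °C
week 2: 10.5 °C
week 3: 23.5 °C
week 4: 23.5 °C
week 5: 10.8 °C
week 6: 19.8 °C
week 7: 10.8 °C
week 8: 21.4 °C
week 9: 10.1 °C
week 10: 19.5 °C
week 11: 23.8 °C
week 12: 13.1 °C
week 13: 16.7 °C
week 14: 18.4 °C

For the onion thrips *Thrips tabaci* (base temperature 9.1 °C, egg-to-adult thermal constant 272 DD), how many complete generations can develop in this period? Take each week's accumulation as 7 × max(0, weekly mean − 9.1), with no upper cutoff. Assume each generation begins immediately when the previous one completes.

Weekly DD (7 × max(0, T̄ − 9.1)): 88.9, 9.8, 100.8, 100.8, 11.9, 74.9, 11.9, 86.1, 7.0, 72.8, 102.9, 28.0, 53.2, 65.1.
Season total = 814.1 DD.
Complete generations = ⌊814.1 / 272⌋ = 2.

2 generations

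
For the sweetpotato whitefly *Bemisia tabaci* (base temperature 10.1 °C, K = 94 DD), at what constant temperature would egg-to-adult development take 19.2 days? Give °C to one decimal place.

15.0 °C

Required daily accumulation = 94 / 19.2 = 4.896 DD/day.
T = T_base + 4.896 = 10.1 + 4.896 = 14.996 ≈ 15.0 °C.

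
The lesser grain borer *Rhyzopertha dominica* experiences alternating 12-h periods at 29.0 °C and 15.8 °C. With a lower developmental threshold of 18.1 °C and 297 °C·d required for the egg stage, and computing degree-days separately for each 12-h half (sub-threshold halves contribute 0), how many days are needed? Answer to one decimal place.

54.5 days

Day half: max(0, 29.0 − 18.1) × 0.5 = 10.9 × 0.5 = 5.45 DD.
Night half: max(0, 15.8 − 18.1) × 0.5 = 0.0 × 0.5 = 0.00 DD.
Per 24 h: 5.45 DD/day.
Duration = 297 / 5.45 = 54.495 ≈ 54.5 days.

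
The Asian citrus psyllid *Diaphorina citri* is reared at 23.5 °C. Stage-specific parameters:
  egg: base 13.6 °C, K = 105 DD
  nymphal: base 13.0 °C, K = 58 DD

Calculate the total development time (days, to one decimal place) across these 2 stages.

16.1 days

egg: 105 / (23.5 − 13.6) = 105 / 9.9 = 10.606 d.
nymphal: 58 / (23.5 − 13.0) = 58 / 10.5 = 5.524 d.
Sum = 16.130 ≈ 16.1 days.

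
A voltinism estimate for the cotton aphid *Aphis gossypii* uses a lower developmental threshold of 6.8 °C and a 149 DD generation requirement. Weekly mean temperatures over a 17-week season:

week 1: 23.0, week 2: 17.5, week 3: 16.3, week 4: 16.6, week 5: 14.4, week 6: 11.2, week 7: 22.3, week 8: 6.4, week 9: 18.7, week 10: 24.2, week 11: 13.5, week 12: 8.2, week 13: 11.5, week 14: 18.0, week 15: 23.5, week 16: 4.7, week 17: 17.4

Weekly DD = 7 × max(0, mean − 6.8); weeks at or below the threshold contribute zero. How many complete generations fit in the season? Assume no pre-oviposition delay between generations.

7 generations

Weekly DD (7 × max(0, T̄ − 6.8)): 113.4, 74.9, 66.5, 68.6, 53.2, 30.8, 108.5, 0.0, 83.3, 121.8, 46.9, 9.8, 32.9, 78.4, 116.9, 0.0, 74.2.
Season total = 1080.1 DD.
Complete generations = ⌊1080.1 / 149⌋ = 7.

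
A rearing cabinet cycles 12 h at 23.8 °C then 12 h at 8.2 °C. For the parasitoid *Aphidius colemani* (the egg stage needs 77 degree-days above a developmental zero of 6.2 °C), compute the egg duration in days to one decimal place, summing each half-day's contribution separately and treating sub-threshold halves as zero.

7.9 days

Day half: max(0, 23.8 − 6.2) × 0.5 = 17.6 × 0.5 = 8.80 DD.
Night half: max(0, 8.2 − 6.2) × 0.5 = 2.0 × 0.5 = 1.00 DD.
Per 24 h: 9.80 DD/day.
Duration = 77 / 9.80 = 7.857 ≈ 7.9 days.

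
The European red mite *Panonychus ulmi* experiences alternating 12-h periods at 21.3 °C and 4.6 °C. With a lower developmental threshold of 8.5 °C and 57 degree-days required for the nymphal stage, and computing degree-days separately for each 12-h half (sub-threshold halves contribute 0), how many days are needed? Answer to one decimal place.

Day half: max(0, 21.3 − 8.5) × 0.5 = 12.8 × 0.5 = 6.40 DD.
Night half: max(0, 4.6 − 8.5) × 0.5 = 0.0 × 0.5 = 0.00 DD.
Per 24 h: 6.40 DD/day.
Duration = 57 / 6.40 = 8.906 ≈ 8.9 days.

8.9 days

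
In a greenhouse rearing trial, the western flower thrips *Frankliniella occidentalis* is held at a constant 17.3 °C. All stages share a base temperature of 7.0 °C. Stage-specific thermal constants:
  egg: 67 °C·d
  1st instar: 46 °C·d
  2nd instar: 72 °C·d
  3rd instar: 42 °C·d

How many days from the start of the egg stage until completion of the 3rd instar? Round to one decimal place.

Daily accumulation at 17.3 °C = 17.3 − 7.0 = 10.3 DD/day.
Total K = 67 + 46 + 72 + 42 = 227 DD.
Total duration = 227 / 10.3 = 22.039 ≈ 22.0 days.

22.0 days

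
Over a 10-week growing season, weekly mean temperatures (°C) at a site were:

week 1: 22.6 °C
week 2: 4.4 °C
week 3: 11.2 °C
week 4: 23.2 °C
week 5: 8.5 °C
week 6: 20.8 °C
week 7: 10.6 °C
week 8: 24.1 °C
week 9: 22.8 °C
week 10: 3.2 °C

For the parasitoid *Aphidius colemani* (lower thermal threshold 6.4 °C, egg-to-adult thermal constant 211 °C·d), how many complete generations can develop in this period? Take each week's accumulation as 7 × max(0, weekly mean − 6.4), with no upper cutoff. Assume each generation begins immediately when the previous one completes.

Weekly DD (7 × max(0, T̄ − 6.4)): 113.4, 0.0, 33.6, 117.6, 14.7, 100.8, 29.4, 123.9, 114.8, 0.0.
Season total = 648.2 DD.
Complete generations = ⌊648.2 / 211⌋ = 3.

3 generations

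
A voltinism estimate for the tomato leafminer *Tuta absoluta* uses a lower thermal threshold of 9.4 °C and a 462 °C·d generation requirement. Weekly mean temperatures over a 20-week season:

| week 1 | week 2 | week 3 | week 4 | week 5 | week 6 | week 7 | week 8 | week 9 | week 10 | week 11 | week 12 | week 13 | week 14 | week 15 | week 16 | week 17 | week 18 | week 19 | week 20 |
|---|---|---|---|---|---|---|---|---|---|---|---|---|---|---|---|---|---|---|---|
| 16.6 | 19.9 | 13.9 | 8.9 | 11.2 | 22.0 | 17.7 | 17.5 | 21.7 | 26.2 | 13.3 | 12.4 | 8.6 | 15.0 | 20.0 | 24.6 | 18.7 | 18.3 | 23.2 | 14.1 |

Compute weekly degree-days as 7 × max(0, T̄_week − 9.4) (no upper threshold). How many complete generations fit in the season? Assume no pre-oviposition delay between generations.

2 generations

Weekly DD (7 × max(0, T̄ − 9.4)): 50.4, 73.5, 31.5, 0.0, 12.6, 88.2, 58.1, 56.7, 86.1, 117.6, 27.3, 21.0, 0.0, 39.2, 74.2, 106.4, 65.1, 62.3, 96.6, 32.9.
Season total = 1099.7 DD.
Complete generations = ⌊1099.7 / 462⌋ = 2.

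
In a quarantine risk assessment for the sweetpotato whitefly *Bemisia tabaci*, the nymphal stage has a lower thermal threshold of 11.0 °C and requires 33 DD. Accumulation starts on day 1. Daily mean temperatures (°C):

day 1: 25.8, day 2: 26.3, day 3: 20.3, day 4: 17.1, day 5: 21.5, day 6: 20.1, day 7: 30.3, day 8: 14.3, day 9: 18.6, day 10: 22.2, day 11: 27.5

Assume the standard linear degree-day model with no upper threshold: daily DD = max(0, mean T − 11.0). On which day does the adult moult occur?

Daily DD above 11.0 °C: 14.8, 15.3, 9.3, 6.1, 10.5, 9.1, 19.3, 3.3, 7.6, 11.2, 16.5.
Cumulative: 14.8, 30.1, 39.4, 45.5, 56.0, 65.1, 84.4, 87.7, 95.3, 106.5, 123.0.
The total first reaches 33 DD on day 3.

day 3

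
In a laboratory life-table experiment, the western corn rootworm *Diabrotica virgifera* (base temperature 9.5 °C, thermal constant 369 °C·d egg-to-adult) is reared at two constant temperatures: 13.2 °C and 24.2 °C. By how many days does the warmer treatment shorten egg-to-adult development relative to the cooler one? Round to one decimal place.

74.6 days

At 13.2 °C: 369 / (13.2 − 9.5) = 369 / 3.7 = 99.730 d.
At 24.2 °C: 369 / (24.2 − 9.5) = 369 / 14.7 = 25.102 d.
Difference = |99.730 − 25.102| = 74.628 ≈ 74.6 days.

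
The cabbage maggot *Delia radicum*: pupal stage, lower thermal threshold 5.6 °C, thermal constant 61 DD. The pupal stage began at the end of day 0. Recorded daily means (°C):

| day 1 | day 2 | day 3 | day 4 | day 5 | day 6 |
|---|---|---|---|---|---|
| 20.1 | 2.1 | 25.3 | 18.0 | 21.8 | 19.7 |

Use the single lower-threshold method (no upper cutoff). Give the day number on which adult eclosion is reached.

day 5

Daily DD above 5.6 °C: 14.5, 0.0, 19.7, 12.4, 16.2, 14.1.
Cumulative: 14.5, 14.5, 34.2, 46.6, 62.8, 76.9.
The total first reaches 61 DD on day 5.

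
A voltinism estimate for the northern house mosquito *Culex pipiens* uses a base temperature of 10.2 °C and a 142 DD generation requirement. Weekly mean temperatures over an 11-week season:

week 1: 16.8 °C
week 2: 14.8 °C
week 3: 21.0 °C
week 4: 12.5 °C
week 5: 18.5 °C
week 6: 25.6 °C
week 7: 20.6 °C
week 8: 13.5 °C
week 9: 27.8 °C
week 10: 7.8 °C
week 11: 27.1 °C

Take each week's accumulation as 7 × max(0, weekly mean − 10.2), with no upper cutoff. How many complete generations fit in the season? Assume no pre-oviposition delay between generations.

4 generations

Weekly DD (7 × max(0, T̄ − 10.2)): 46.2, 32.2, 75.6, 16.1, 58.1, 107.8, 72.8, 23.1, 123.2, 0.0, 118.3.
Season total = 673.4 DD.
Complete generations = ⌊673.4 / 142⌋ = 4.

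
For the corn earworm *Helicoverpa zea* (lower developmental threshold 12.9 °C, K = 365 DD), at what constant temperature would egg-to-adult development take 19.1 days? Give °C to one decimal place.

32.0 °C

Required daily accumulation = 365 / 19.1 = 19.110 DD/day.
T = T_base + 19.110 = 12.9 + 19.110 = 32.010 ≈ 32.0 °C.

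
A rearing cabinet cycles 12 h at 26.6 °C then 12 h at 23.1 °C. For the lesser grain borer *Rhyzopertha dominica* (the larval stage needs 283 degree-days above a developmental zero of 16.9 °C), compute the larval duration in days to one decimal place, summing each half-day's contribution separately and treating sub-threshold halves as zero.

35.6 days

Day half: max(0, 26.6 − 16.9) × 0.5 = 9.7 × 0.5 = 4.85 DD.
Night half: max(0, 23.1 − 16.9) × 0.5 = 6.2 × 0.5 = 3.10 DD.
Per 24 h: 7.95 DD/day.
Duration = 283 / 7.95 = 35.597 ≈ 35.6 days.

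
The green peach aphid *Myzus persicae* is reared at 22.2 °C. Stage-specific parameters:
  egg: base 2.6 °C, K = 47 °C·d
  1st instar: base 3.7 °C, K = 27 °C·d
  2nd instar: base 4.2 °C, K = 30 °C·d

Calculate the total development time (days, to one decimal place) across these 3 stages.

egg: 47 / (22.2 − 2.6) = 47 / 19.6 = 2.398 d.
1st instar: 27 / (22.2 − 3.7) = 27 / 18.5 = 1.459 d.
2nd instar: 30 / (22.2 − 4.2) = 30 / 18.0 = 1.667 d.
Sum = 5.524 ≈ 5.5 days.

5.5 days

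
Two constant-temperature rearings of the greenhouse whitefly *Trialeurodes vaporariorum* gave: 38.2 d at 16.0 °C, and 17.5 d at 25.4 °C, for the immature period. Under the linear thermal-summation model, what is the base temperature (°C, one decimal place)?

Linear rate model ⇒ the product D·(T − T_b) is constant across temperatures.
38.2·(16.0 − T_b) = 17.5·(25.4 − T_b)
T_b = (38.2·16.0 − 17.5·25.4) / (38.2 − 17.5) = 166.70 / 20.7 = 8.053 °C ≈ 8.1 °C.

8.1 °C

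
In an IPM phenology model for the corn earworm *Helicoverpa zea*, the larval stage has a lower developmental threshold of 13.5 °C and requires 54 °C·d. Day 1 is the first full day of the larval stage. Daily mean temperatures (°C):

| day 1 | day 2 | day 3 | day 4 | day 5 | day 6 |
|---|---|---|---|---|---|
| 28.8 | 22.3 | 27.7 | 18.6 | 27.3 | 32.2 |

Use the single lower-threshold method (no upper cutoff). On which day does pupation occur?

day 5

Daily DD above 13.5 °C: 15.3, 8.8, 14.2, 5.1, 13.8, 18.7.
Cumulative: 15.3, 24.1, 38.3, 43.4, 57.2, 75.9.
The total first reaches 54 DD on day 5.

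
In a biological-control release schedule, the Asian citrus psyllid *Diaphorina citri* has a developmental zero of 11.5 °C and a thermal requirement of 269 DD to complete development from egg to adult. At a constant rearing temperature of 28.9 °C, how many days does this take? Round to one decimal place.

15.5 days

Daily accumulation = 28.9 − 11.5 = 17.4 DD/day.
Duration = 269 / 17.4 = 15.460 ≈ 15.5 days.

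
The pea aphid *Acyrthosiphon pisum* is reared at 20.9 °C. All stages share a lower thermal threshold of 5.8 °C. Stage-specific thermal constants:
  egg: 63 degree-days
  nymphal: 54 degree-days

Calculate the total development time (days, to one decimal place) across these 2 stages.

7.7 days

Daily accumulation at 20.9 °C = 20.9 − 5.8 = 15.1 DD/day.
Total K = 63 + 54 = 117 DD.
Total duration = 117 / 15.1 = 7.748 ≈ 7.7 days.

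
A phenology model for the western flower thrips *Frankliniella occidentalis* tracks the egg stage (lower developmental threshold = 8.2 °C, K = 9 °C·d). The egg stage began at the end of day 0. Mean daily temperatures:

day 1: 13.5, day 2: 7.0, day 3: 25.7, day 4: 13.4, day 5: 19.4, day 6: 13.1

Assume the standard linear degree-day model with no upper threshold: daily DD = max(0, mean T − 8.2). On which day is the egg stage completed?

day 3

Daily DD above 8.2 °C: 5.3, 0.0, 17.5, 5.2, 11.2, 4.9.
Cumulative: 5.3, 5.3, 22.8, 28.0, 39.2, 44.1.
The total first reaches 9 DD on day 3.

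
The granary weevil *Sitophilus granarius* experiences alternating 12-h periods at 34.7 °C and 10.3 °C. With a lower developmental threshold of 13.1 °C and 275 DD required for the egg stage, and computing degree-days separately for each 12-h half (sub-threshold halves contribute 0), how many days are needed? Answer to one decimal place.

25.5 days

Day half: max(0, 34.7 − 13.1) × 0.5 = 21.6 × 0.5 = 10.80 DD.
Night half: max(0, 10.3 − 13.1) × 0.5 = 0.0 × 0.5 = 0.00 DD.
Per 24 h: 10.80 DD/day.
Duration = 275 / 10.80 = 25.463 ≈ 25.5 days.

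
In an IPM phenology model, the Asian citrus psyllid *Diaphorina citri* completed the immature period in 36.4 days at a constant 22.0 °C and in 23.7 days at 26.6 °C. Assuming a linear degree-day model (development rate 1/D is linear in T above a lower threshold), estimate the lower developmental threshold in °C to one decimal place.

Equal thermal constants: D₁(T₁ − T_b) = D₂(T₂ − T_b).
36.4·(22.0 − T_b) = 23.7·(26.6 − T_b)
T_b = (36.4·22.0 − 23.7·26.6) / (36.4 − 23.7) = 170.38 / 12.7 = 13.416 °C ≈ 13.4 °C.

13.4 °C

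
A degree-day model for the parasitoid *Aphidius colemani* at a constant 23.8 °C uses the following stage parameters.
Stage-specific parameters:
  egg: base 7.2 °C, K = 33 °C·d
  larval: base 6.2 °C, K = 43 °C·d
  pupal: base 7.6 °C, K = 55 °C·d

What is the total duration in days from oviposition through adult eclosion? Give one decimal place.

7.8 days

egg: 33 / (23.8 − 7.2) = 33 / 16.6 = 1.988 d.
larval: 43 / (23.8 − 6.2) = 43 / 17.6 = 2.443 d.
pupal: 55 / (23.8 − 7.6) = 55 / 16.2 = 3.395 d.
Sum = 7.826 ≈ 7.8 days.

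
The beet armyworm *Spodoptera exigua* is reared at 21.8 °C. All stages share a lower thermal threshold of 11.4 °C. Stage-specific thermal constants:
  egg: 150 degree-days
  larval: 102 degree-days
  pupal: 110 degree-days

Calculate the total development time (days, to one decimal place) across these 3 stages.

34.8 days

Daily accumulation at 21.8 °C = 21.8 − 11.4 = 10.4 DD/day.
Total K = 150 + 102 + 110 = 362 DD.
Total duration = 362 / 10.4 = 34.808 ≈ 34.8 days.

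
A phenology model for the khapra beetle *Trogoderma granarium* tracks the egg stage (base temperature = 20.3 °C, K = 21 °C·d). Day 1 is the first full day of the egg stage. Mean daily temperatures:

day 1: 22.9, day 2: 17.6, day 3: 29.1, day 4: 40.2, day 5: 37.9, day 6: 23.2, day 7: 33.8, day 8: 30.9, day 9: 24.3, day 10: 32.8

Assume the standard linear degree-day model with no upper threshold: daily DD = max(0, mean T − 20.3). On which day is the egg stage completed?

day 4

Daily DD above 20.3 °C: 2.6, 0.0, 8.8, 19.9, 17.6, 2.9, 13.5, 10.6, 4.0, 12.5.
Cumulative: 2.6, 2.6, 11.4, 31.3, 48.9, 51.8, 65.3, 75.9, 79.9, 92.4.
The total first reaches 21 DD on day 4.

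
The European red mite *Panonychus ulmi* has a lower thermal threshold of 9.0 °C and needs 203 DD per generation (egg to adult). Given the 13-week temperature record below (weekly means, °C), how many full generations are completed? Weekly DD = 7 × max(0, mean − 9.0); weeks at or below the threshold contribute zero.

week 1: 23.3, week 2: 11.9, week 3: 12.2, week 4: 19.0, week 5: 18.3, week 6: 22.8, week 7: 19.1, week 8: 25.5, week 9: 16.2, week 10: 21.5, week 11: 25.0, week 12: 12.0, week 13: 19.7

Weekly DD (7 × max(0, T̄ − 9.0)): 100.1, 20.3, 22.4, 70.0, 65.1, 96.6, 70.7, 115.5, 50.4, 87.5, 112.0, 21.0, 74.9.
Season total = 906.5 DD.
Complete generations = ⌊906.5 / 203⌋ = 4.

4 generations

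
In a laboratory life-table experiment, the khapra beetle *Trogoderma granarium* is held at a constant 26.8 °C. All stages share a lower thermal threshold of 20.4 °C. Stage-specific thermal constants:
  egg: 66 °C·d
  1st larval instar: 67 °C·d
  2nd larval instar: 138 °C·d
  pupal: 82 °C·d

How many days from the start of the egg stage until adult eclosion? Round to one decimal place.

Daily accumulation at 26.8 °C = 26.8 − 20.4 = 6.4 DD/day.
Total K = 66 + 67 + 138 + 82 = 353 DD.
Total duration = 353 / 6.4 = 55.156 ≈ 55.2 days.

55.2 days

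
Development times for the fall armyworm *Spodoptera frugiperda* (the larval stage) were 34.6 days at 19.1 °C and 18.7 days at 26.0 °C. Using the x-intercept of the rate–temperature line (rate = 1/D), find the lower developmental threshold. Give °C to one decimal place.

11.0 °C

Under the model K = D·(T − T_b), so D₁·(T₁ − T_b) = D₂·(T₂ − T_b).
34.6·(19.1 − T_b) = 18.7·(26.0 − T_b)
T_b = (34.6·19.1 − 18.7·26.0) / (34.6 − 18.7) = 174.66 / 15.9 = 10.985 °C ≈ 11.0 °C.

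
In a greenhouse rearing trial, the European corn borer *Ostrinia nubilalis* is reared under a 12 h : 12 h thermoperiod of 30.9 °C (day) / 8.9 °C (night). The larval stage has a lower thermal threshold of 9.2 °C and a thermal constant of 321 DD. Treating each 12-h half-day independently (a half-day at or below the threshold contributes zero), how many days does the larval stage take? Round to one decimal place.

Day half: max(0, 30.9 − 9.2) × 0.5 = 21.7 × 0.5 = 10.85 DD.
Night half: max(0, 8.9 − 9.2) × 0.5 = 0.0 × 0.5 = 0.00 DD.
Per 24 h: 10.85 DD/day.
Duration = 321 / 10.85 = 29.585 ≈ 29.6 days.

29.6 days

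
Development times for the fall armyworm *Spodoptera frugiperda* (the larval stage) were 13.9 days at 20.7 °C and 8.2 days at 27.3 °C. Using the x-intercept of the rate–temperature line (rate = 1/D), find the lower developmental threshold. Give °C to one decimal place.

Linear rate model ⇒ the product D·(T − T_b) is constant across temperatures.
13.9·(20.7 − T_b) = 8.2·(27.3 − T_b)
T_b = (13.9·20.7 − 8.2·27.3) / (13.9 − 8.2) = 63.87 / 5.7 = 11.205 °C ≈ 11.2 °C.

11.2 °C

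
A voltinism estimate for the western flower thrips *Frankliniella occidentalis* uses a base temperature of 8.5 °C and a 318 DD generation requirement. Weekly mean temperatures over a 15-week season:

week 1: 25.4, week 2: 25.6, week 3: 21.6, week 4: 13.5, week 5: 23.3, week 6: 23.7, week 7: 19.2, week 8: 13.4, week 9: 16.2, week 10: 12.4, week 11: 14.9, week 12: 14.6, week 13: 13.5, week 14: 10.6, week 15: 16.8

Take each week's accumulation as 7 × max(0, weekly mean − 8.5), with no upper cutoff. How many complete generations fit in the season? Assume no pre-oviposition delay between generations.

Weekly DD (7 × max(0, T̄ − 8.5)): 118.3, 119.7, 91.7, 35.0, 103.6, 106.4, 74.9, 34.3, 53.9, 27.3, 44.8, 42.7, 35.0, 14.7, 58.1.
Season total = 960.4 DD.
Complete generations = ⌊960.4 / 318⌋ = 3.

3 generations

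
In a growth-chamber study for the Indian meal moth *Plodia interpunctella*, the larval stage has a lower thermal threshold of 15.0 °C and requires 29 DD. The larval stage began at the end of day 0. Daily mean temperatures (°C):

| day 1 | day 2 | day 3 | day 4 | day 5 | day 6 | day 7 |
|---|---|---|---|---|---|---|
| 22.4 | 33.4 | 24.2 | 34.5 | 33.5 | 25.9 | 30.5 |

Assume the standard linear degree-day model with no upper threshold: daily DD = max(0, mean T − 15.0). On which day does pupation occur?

day 3

Daily DD above 15.0 °C: 7.4, 18.4, 9.2, 19.5, 18.5, 10.9, 15.5.
Cumulative: 7.4, 25.8, 35.0, 54.5, 73.0, 83.9, 99.4.
The total first reaches 29 DD on day 3.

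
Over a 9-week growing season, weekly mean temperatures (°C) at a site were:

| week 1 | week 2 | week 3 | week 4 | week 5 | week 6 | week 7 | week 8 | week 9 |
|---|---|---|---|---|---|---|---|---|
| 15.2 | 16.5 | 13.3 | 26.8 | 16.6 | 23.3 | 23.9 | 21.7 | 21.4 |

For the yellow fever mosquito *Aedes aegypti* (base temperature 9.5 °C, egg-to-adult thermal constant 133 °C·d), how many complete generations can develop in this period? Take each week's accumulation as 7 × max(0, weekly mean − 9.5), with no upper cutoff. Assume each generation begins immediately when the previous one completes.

Weekly DD (7 × max(0, T̄ − 9.5)): 39.9, 49.0, 26.6, 121.1, 49.7, 96.6, 100.8, 85.4, 83.3.
Season total = 652.4 DD.
Complete generations = ⌊652.4 / 133⌋ = 4.

4 generations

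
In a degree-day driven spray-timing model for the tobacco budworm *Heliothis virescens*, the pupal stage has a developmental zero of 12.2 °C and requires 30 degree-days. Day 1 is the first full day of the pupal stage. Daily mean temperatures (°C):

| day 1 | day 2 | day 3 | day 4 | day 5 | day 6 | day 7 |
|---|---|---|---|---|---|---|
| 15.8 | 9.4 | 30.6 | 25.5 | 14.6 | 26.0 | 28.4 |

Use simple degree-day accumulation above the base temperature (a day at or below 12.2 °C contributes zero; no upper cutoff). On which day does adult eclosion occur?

Daily DD above 12.2 °C: 3.6, 0.0, 18.4, 13.3, 2.4, 13.8, 16.2.
Cumulative: 3.6, 3.6, 22.0, 35.3, 37.7, 51.5, 67.7.
The total first reaches 30 DD on day 4.

day 4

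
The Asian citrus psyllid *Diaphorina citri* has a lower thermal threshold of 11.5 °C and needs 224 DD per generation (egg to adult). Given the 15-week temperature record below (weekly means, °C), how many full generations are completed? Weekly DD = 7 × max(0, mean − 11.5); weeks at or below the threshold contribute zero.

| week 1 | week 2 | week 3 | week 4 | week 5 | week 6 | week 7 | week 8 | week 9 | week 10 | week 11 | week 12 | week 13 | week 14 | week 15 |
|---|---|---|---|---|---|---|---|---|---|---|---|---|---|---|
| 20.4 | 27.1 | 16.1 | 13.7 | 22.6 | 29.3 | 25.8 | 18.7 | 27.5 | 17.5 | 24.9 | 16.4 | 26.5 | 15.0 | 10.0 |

Weekly DD (7 × max(0, T̄ − 11.5)): 62.3, 109.2, 32.2, 15.4, 77.7, 124.6, 100.1, 50.4, 112.0, 42.0, 93.8, 34.3, 105.0, 24.5, 0.0.
Season total = 983.5 DD.
Complete generations = ⌊983.5 / 224⌋ = 4.

4 generations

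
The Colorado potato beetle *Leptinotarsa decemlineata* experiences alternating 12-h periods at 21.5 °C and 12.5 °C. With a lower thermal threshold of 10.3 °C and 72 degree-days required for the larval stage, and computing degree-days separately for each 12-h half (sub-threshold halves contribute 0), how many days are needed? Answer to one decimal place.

10.7 days

Day half: max(0, 21.5 − 10.3) × 0.5 = 11.2 × 0.5 = 5.60 DD.
Night half: max(0, 12.5 − 10.3) × 0.5 = 2.2 × 0.5 = 1.10 DD.
Per 24 h: 6.70 DD/day.
Duration = 72 / 6.70 = 10.746 ≈ 10.7 days.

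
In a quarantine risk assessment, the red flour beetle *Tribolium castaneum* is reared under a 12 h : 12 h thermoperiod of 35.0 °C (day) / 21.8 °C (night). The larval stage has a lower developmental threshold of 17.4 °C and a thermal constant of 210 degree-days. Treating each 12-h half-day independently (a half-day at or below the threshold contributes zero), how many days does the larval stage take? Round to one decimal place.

19.1 days

Day half: max(0, 35.0 − 17.4) × 0.5 = 17.6 × 0.5 = 8.80 DD.
Night half: max(0, 21.8 − 17.4) × 0.5 = 4.4 × 0.5 = 2.20 DD.
Per 24 h: 11.00 DD/day.
Duration = 210 / 11.00 = 19.091 ≈ 19.1 days.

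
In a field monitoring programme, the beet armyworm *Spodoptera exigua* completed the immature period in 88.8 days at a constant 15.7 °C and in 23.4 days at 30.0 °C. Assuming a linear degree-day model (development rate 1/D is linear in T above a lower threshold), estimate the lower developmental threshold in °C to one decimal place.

Linear rate model ⇒ the product D·(T − T_b) is constant across temperatures.
88.8·(15.7 − T_b) = 23.4·(30.0 − T_b)
T_b = (88.8·15.7 − 23.4·30.0) / (88.8 − 23.4) = 692.16 / 65.4 = 10.583 °C ≈ 10.6 °C.

10.6 °C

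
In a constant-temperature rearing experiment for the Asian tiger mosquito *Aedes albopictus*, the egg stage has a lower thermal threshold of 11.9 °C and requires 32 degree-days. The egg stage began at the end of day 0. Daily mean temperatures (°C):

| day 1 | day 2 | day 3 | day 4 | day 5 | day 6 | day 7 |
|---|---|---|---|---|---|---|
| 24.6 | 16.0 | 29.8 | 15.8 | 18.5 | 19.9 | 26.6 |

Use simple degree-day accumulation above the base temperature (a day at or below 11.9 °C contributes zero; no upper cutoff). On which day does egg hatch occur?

Daily DD above 11.9 °C: 12.7, 4.1, 17.9, 3.9, 6.6, 8.0, 14.7.
Cumulative: 12.7, 16.8, 34.7, 38.6, 45.2, 53.2, 67.9.
The total first reaches 32 DD on day 3.

day 3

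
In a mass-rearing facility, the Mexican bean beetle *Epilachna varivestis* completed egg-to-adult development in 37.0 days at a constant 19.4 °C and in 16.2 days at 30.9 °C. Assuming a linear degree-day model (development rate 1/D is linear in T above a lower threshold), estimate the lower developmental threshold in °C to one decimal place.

10.4 °C

Under the model K = D·(T − T_b), so D₁·(T₁ − T_b) = D₂·(T₂ − T_b).
37.0·(19.4 − T_b) = 16.2·(30.9 − T_b)
T_b = (37.0·19.4 − 16.2·30.9) / (37.0 − 16.2) = 217.22 / 20.8 = 10.443 °C ≈ 10.4 °C.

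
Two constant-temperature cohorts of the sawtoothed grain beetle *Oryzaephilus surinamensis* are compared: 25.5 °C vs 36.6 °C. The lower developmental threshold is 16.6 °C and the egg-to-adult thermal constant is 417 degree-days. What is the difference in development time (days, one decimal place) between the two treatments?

26.0 days

At 25.5 °C: 417 / (25.5 − 16.6) = 417 / 8.9 = 46.854 d.
At 36.6 °C: 417 / (36.6 − 16.6) = 417 / 20.0 = 20.850 d.
Difference = |46.854 − 20.850| = 26.004 ≈ 26.0 days.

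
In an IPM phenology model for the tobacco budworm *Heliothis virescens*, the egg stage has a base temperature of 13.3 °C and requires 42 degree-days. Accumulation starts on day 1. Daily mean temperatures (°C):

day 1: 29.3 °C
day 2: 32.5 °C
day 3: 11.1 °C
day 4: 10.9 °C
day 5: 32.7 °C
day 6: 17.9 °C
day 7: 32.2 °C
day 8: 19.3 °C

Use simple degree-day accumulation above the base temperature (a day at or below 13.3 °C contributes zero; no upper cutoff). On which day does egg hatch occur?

day 5

Daily DD above 13.3 °C: 16.0, 19.2, 0.0, 0.0, 19.4, 4.6, 18.9, 6.0.
Cumulative: 16.0, 35.2, 35.2, 35.2, 54.6, 59.2, 78.1, 84.1.
The total first reaches 42 DD on day 5.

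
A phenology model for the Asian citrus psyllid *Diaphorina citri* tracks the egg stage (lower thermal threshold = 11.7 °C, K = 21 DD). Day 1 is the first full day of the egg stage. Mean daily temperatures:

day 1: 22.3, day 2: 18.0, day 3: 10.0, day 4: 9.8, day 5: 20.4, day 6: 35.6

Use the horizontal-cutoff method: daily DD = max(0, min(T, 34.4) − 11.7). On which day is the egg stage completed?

day 5

Daily DD above 11.7 °C (capped at 22.7): 10.6, 6.3, 0.0, 0.0, 8.7, 22.7.
Cumulative: 10.6, 16.9, 16.9, 16.9, 25.6, 48.3.
The total first reaches 21 DD on day 5.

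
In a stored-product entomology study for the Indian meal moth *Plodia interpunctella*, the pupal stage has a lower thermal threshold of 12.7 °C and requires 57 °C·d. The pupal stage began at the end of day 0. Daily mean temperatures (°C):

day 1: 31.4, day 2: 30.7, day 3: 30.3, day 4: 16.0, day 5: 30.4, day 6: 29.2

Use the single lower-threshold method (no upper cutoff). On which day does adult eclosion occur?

Daily DD above 12.7 °C: 18.7, 18.0, 17.6, 3.3, 17.7, 16.5.
Cumulative: 18.7, 36.7, 54.3, 57.6, 75.3, 91.8.
The total first reaches 57 DD on day 4.

day 4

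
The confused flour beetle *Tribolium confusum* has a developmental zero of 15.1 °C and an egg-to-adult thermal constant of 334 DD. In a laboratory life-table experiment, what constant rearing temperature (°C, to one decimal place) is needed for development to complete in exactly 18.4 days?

33.3 °C

Required daily accumulation = 334 / 18.4 = 18.152 DD/day.
T = T_base + 18.152 = 15.1 + 18.152 = 33.252 ≈ 33.3 °C.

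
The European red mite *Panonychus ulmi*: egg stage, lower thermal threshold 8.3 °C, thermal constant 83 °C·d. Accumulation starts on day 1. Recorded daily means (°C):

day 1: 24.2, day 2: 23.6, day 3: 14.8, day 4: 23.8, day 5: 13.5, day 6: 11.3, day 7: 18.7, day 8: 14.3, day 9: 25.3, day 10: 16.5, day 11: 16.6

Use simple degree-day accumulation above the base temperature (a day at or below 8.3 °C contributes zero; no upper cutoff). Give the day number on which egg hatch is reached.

Daily DD above 8.3 °C: 15.9, 15.3, 6.5, 15.5, 5.2, 3.0, 10.4, 6.0, 17.0, 8.2, 8.3.
Cumulative: 15.9, 31.2, 37.7, 53.2, 58.4, 61.4, 71.8, 77.8, 94.8, 103.0, 111.3.
The total first reaches 83 DD on day 9.

day 9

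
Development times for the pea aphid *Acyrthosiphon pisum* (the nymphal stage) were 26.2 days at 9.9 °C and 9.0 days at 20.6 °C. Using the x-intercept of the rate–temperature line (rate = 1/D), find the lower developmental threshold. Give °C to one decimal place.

4.3 °C

Linear rate model ⇒ the product D·(T − T_b) is constant across temperatures.
26.2·(9.9 − T_b) = 9.0·(20.6 − T_b)
T_b = (26.2·9.9 − 9.0·20.6) / (26.2 − 9.0) = 73.98 / 17.2 = 4.301 °C ≈ 4.3 °C.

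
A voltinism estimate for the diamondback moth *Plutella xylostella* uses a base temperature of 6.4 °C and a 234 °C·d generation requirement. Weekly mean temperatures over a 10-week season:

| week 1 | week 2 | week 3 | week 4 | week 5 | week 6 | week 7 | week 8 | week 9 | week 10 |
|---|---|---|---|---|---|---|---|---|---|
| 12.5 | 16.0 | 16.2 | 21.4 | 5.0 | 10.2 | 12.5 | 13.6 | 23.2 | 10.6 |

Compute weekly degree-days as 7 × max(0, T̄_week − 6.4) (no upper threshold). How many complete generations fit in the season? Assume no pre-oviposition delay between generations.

Weekly DD (7 × max(0, T̄ − 6.4)): 42.7, 67.2, 68.6, 105.0, 0.0, 26.6, 42.7, 50.4, 117.6, 29.4.
Season total = 550.2 DD.
Complete generations = ⌊550.2 / 234⌋ = 2.

2 generations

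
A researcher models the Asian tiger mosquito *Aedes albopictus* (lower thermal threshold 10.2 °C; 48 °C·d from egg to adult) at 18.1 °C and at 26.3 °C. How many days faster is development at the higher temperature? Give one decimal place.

At 18.1 °C: 48 / (18.1 − 10.2) = 48 / 7.9 = 6.076 d.
At 26.3 °C: 48 / (26.3 − 10.2) = 48 / 16.1 = 2.981 d.
Difference = |6.076 − 2.981| = 3.095 ≈ 3.1 days.

3.1 days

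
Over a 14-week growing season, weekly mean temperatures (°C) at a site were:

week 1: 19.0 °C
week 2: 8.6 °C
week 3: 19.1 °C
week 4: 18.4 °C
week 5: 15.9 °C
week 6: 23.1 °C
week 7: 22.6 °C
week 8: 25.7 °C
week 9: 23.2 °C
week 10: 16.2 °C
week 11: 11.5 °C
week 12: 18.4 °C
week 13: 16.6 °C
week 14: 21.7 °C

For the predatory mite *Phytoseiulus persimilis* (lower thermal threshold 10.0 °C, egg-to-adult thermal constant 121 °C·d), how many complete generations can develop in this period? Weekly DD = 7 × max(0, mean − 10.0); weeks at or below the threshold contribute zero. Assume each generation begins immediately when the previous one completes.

Weekly DD (7 × max(0, T̄ − 10.0)): 63.0, 0.0, 63.7, 58.8, 41.3, 91.7, 88.2, 109.9, 92.4, 43.4, 10.5, 58.8, 46.2, 81.9.
Season total = 849.8 DD.
Complete generations = ⌊849.8 / 121⌋ = 7.

7 generations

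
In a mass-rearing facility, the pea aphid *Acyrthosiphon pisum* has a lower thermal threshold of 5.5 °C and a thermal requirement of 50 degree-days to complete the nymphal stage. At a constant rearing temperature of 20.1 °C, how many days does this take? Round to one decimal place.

Daily accumulation = 20.1 − 5.5 = 14.6 DD/day.
Duration = 50 / 14.6 = 3.425 ≈ 3.4 days.

3.4 days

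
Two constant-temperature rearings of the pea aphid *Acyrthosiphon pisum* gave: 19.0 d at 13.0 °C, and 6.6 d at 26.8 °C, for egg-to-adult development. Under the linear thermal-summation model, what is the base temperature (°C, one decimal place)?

Under the model K = D·(T − T_b), so D₁·(T₁ − T_b) = D₂·(T₂ − T_b).
19.0·(13.0 − T_b) = 6.6·(26.8 − T_b)
T_b = (19.0·13.0 − 6.6·26.8) / (19.0 − 6.6) = 70.12 / 12.4 = 5.655 °C ≈ 5.7 °C.

5.7 °C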